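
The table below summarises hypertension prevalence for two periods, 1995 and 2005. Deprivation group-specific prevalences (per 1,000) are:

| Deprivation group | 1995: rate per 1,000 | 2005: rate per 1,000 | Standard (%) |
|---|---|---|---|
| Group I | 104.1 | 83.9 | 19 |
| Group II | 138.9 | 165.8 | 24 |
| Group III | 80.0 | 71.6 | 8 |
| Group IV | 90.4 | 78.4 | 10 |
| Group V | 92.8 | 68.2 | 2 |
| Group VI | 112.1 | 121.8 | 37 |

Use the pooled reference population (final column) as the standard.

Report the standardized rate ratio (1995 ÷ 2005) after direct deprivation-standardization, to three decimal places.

0.967

Standard weights: 0.19, 0.24, 0.08, 0.10, 0.02, 0.37.
1995: 0.1900×104.1 + 0.2400×138.9 + 0.0800×80.0 + 0.1000×90.4 + 0.0200×92.8 + 0.3700×112.1 = 111.8880 per 1,000.
2005: 0.1900×83.9 + 0.2400×165.8 + 0.0800×71.6 + 0.1000×78.4 + 0.0200×68.2 + 0.3700×121.8 = 115.7310 per 1,000.
Ratio = 111.8880 ÷ 115.7310 = 0.96679.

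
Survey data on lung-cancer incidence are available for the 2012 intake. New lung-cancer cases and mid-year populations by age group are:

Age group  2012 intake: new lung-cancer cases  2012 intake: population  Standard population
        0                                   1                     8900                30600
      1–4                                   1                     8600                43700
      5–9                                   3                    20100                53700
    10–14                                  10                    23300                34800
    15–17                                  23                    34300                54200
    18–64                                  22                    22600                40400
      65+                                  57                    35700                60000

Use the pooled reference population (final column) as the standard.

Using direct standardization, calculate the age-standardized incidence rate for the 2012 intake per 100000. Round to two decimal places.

63.94

Age-specific rates per 100000 for the 2012 intake: 11.24, 11.63, 14.93, 42.92, 67.06, 97.35, 159.66.
Standard total = 317400; weights = 0.0964, 0.1377, 0.1692, 0.1096, 0.1708, 0.1273, 0.1890.
Standardized rate: 0.0964×11.24 + 0.1377×11.63 + 0.1692×14.93 + 0.1096×42.92 + 0.1708×67.06 + 0.1273×97.35 + 0.1890×159.66 = 63.9382 per 100000.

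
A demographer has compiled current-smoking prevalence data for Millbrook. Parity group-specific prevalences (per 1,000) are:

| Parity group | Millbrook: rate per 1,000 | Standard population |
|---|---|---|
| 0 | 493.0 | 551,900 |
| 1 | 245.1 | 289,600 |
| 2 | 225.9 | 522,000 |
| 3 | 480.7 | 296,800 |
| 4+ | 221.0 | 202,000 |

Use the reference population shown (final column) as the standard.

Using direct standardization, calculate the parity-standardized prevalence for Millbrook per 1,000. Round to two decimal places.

Standard total = 1,862,300; weights = 0.2964, 0.1555, 0.2803, 0.1594, 0.1085.
Standardized rate: 0.2964×493.0 + 0.1555×245.1 + 0.2803×225.9 + 0.1594×480.7 + 0.1085×221.0 = 348.1186 per 1,000.

348.12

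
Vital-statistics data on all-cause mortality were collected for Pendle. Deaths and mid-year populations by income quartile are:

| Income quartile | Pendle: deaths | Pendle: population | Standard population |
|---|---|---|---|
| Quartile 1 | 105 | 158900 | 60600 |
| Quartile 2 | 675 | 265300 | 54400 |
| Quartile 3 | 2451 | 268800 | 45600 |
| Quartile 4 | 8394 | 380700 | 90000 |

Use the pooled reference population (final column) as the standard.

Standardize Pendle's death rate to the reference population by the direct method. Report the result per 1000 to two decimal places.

Income-specific rates per 1000 for Pendle: 0.661, 2.544, 9.118, 22.049.
Standard total = 250600; weights = 0.2418, 0.2171, 0.1820, 0.3591.
Standardized rate: 0.2418×0.661 + 0.2171×2.544 + 0.1820×9.118 + 0.3591×22.049 = 10.2899 per 1000.

10.29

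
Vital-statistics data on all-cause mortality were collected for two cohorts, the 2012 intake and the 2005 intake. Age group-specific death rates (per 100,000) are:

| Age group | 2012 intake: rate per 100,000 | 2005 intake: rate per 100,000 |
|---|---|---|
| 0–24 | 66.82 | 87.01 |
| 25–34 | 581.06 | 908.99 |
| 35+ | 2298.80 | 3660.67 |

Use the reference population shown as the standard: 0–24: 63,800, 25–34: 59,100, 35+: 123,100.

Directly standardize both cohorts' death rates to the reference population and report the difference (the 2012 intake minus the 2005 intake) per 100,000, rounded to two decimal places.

Standard total = 246,000; weights = 0.2593, 0.2402, 0.5004.
The 2012 intake: 0.2593×66.82 + 0.2402×581.06 + 0.5004×2298.80 = 1307.2603 per 100,000.
The 2005 intake: 0.2593×87.01 + 0.2402×908.99 + 0.5004×3660.67 = 2072.7684 per 100,000.
Difference = 1307.2603 − 2072.7684 = -765.5081.

-765.51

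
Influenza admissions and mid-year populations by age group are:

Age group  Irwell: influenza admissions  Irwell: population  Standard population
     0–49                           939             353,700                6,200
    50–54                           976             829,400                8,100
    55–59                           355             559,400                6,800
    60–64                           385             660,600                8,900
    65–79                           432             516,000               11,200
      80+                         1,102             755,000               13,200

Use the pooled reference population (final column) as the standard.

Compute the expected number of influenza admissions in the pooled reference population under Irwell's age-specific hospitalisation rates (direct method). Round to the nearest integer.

64

Age-specific rates per 100,000 for Irwell: 265.48, 117.68, 63.46, 58.28, 83.72, 145.96.
Expected influenza admissions = Σ (standard pop × age-specific rate ÷ 100,000)
= 6,200×265.48/100,000 + 8,100×117.68/100,000 + 6,800×63.46/100,000 + 8,900×58.28/100,000 + 11,200×83.72/100,000 + 13,200×145.96/100,000
= 16.46 + 9.53 + 4.32 + 5.19 + 9.38 + 19.27 = 64.14.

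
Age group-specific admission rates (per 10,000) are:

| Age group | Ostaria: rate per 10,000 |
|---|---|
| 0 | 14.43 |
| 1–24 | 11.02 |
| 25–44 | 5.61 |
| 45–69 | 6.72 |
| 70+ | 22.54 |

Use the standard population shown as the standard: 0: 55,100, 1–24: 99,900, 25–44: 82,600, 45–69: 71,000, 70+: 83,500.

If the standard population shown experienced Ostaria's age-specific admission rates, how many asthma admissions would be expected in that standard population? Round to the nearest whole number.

Expected asthma admissions = Σ (standard pop × age-specific rate ÷ 10,000)
= 55,100×14.43/10,000 + 99,900×11.02/10,000 + 82,600×5.61/10,000 + 71,000×6.72/10,000 + 83,500×22.54/10,000
= 79.51 + 110.09 + 46.34 + 47.71 + 188.21 = 471.86.

472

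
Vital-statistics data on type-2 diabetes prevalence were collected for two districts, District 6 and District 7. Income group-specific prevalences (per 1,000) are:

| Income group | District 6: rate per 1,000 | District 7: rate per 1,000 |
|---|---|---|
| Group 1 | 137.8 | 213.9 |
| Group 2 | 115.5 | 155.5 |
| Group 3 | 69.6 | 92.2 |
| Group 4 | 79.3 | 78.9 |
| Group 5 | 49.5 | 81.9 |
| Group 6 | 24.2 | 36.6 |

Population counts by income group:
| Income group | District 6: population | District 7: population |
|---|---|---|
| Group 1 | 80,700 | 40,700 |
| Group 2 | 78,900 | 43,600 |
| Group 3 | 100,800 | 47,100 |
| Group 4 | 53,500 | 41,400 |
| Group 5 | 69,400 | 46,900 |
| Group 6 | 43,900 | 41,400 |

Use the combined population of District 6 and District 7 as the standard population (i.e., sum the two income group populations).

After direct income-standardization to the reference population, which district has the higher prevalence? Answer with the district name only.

Combined standard total = 688,300; weights = 0.1764, 0.1780, 0.2149, 0.1379, 0.1690, 0.1239.
District 6: 0.1764×137.8 + 0.1780×115.5 + 0.2149×69.6 + 0.1379×79.3 + 0.1690×49.5 + 0.1239×24.2 = 82.1127 per 1,000.
District 7: 0.1764×213.9 + 0.1780×155.5 + 0.2149×92.2 + 0.1379×78.9 + 0.1690×81.9 + 0.1239×36.6 = 114.4663 per 1,000.

District 7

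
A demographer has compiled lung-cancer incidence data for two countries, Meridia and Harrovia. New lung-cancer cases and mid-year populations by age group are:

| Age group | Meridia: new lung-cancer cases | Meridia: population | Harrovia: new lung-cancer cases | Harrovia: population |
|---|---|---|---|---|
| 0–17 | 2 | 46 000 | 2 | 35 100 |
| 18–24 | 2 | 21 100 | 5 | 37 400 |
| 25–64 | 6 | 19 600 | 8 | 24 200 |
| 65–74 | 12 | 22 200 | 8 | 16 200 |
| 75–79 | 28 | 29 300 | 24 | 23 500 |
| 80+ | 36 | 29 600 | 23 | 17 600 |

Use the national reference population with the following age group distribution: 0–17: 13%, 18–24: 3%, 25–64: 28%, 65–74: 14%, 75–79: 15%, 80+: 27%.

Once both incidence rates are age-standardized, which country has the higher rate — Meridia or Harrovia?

Harrovia

Age-specific rates per 100 000 for Meridia: 4.35, 9.48, 30.61, 54.05, 95.56, 121.62.
For Harrovia: 5.70, 13.37, 33.06, 49.38, 102.13, 130.68.
Standard weights: 0.13, 0.03, 0.28, 0.14, 0.15, 0.27.
Meridia: 0.1300×4.35 + 0.0300×9.48 + 0.2800×30.61 + 0.1400×54.05 + 0.1500×95.56 + 0.2700×121.62 = 64.1609 per 100 000.
Harrovia: 0.1300×5.70 + 0.0300×13.37 + 0.2800×33.06 + 0.1400×49.38 + 0.1500×102.13 + 0.2700×130.68 = 67.9148 per 100 000.
The crude rates (51.25 vs 45.45) would put Meridia higher, but that reflects its age composition; once standardized to a common age structure, Harrovia has the higher underlying rate.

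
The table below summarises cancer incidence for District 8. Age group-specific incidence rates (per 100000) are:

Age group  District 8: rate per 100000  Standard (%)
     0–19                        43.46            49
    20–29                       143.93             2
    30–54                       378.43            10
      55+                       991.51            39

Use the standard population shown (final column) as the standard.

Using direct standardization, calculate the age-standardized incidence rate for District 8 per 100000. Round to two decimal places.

448.71

Standard weights: 0.49, 0.02, 0.10, 0.39.
Standardized rate: 0.4900×43.46 + 0.0200×143.93 + 0.1000×378.43 + 0.3900×991.51 = 448.7059 per 100000.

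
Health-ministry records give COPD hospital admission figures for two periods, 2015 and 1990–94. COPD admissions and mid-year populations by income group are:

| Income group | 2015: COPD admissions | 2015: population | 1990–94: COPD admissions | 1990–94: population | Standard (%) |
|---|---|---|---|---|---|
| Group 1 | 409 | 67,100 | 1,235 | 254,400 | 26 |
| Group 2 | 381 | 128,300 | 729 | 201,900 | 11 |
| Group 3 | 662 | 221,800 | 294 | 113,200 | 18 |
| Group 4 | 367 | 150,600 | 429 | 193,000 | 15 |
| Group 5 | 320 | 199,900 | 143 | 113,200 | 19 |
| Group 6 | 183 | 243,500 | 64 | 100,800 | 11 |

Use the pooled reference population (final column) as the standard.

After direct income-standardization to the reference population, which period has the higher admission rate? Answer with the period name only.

2015

Income-specific rates per 10,000 for 2015: 60.95, 29.70, 29.85, 24.37, 16.01, 7.52.
For 1990–94: 48.55, 36.11, 25.97, 22.23, 12.63, 6.35.
Standard weights: 0.26, 0.11, 0.18, 0.15, 0.19, 0.11.
2015: 0.2600×60.95 + 0.1100×29.70 + 0.1800×29.85 + 0.1500×24.37 + 0.1900×16.01 + 0.1100×7.52 = 32.0106 per 10,000.
1990–94: 0.2600×48.55 + 0.1100×36.11 + 0.1800×25.97 + 0.1500×22.23 + 0.1900×12.63 + 0.1100×6.35 = 27.7013 per 10,000.
The crude rates (22.96 vs 29.64) would put 1990–94 higher, but that reflects its income composition; once standardized to a common income structure, 2015 has the higher underlying rate.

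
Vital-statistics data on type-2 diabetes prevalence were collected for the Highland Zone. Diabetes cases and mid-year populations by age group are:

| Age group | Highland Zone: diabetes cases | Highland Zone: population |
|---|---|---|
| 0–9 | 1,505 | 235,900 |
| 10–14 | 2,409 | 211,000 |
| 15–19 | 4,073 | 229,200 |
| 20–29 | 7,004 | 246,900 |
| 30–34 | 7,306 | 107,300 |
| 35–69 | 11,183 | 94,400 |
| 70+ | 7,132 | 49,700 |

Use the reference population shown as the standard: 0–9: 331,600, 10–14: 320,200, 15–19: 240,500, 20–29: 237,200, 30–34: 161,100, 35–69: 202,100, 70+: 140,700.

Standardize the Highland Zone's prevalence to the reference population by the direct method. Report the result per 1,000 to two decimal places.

44.00

Age-specific rates per 1,000 for the Highland Zone: 6.380, 11.417, 17.771, 28.368, 68.089, 118.464, 143.501.
Standard total = 1,633,400; weights = 0.2030, 0.1960, 0.1472, 0.1452, 0.0986, 0.1237, 0.0861.
Standardized rate: 0.2030×6.380 + 0.1960×11.417 + 0.1472×17.771 + 0.1452×28.368 + 0.0986×68.089 + 0.1237×118.464 + 0.0861×143.501 = 44.0035 per 1,000.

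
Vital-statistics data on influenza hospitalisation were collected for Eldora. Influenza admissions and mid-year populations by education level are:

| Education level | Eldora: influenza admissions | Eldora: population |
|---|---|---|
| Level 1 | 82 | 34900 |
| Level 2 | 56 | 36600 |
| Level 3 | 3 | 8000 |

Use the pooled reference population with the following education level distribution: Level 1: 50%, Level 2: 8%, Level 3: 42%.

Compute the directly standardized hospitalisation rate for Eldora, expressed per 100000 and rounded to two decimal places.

145.47

Education-specific rates per 100000 for Eldora: 234.96, 153.01, 37.50.
Standard weights: 0.50, 0.08, 0.42.
Standardized rate: 0.5000×234.96 + 0.0800×153.01 + 0.4200×37.50 = 145.4689 per 100000.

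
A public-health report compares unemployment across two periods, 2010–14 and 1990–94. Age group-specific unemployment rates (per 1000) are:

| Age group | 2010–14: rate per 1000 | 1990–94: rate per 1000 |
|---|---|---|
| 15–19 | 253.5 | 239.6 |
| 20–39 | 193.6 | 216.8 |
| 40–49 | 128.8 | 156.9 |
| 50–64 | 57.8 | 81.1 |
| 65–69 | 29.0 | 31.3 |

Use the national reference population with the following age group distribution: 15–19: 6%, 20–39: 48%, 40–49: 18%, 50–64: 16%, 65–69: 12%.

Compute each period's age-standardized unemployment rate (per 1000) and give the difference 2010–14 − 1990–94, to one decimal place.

-19.4

Standard weights: 0.06, 0.48, 0.18, 0.16, 0.12.
2010–14: 0.0600×253.5 + 0.4800×193.6 + 0.1800×128.8 + 0.1600×57.8 + 0.1200×29.0 = 144.0500 per 1000.
1990–94: 0.0600×239.6 + 0.4800×216.8 + 0.1800×156.9 + 0.1600×81.1 + 0.1200×31.3 = 163.4140 per 1000.
Difference = 144.0500 − 163.4140 = -19.3640.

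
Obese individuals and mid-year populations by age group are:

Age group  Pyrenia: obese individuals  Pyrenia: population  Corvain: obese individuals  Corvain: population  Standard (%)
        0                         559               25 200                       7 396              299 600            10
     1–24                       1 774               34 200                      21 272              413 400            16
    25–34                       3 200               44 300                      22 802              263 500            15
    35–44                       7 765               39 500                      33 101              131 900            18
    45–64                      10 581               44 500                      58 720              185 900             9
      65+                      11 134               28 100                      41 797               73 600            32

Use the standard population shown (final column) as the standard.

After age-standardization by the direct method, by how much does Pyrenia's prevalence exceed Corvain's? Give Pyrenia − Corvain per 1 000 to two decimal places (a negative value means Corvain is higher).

-74.08

Age-specific rates per 1 000 for Pyrenia: 22.183, 51.871, 72.235, 196.582, 237.775, 396.228.
For Corvain: 24.686, 51.456, 86.535, 250.955, 315.869, 567.894.
Standard weights: 0.10, 0.16, 0.15, 0.18, 0.09, 0.32.
Pyrenia: 0.1000×22.183 + 0.1600×51.871 + 0.1500×72.235 + 0.1800×196.582 + 0.0900×237.775 + 0.3200×396.228 = 204.9304 per 1 000.
Corvain: 0.1000×24.686 + 0.1600×51.456 + 0.1500×86.535 + 0.1800×250.955 + 0.0900×315.869 + 0.3200×567.894 = 279.0081 per 1 000.
Difference = 204.9304 − 279.0081 = -74.0778.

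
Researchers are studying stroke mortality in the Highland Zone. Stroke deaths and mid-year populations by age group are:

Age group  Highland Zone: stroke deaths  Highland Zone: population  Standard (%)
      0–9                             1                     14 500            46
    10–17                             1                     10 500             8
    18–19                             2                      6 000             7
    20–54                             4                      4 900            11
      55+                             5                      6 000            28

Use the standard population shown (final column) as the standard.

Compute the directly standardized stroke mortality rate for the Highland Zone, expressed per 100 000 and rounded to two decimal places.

Age-specific rates per 100 000 for the Highland Zone: 6.90, 9.52, 33.33, 81.63, 83.33.
Standard weights: 0.46, 0.08, 0.07, 0.11, 0.28.
Standardized rate: 0.4600×6.90 + 0.0800×9.52 + 0.0700×33.33 + 0.1100×81.63 + 0.2800×83.33 = 38.5806 per 100 000.

38.58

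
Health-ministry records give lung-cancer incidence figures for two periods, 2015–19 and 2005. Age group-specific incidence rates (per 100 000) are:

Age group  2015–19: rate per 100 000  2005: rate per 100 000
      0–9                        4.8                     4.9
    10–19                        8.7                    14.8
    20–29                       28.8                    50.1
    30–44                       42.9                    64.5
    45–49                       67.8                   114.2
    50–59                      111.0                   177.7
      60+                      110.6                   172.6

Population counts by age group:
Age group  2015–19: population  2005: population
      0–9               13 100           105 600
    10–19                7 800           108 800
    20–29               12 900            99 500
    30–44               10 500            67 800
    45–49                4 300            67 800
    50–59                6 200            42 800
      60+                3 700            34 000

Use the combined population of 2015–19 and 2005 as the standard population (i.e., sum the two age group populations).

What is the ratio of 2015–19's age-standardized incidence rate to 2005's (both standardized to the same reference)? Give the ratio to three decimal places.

0.622

Combined standard total = 584 800; weights = 0.2030, 0.1994, 0.1922, 0.1339, 0.1233, 0.0838, 0.0645.
2015–19: 0.2030×4.8 + 0.1994×8.7 + 0.1922×28.8 + 0.1339×42.9 + 0.1233×67.8 + 0.0838×111.0 + 0.0645×110.6 = 38.7780 per 100 000.
2005: 0.2030×4.9 + 0.1994×14.8 + 0.1922×50.1 + 0.1339×64.5 + 0.1233×114.2 + 0.0838×177.7 + 0.0645×172.6 = 62.3068 per 100 000.
Ratio = 38.7780 ÷ 62.3068 = 0.62237.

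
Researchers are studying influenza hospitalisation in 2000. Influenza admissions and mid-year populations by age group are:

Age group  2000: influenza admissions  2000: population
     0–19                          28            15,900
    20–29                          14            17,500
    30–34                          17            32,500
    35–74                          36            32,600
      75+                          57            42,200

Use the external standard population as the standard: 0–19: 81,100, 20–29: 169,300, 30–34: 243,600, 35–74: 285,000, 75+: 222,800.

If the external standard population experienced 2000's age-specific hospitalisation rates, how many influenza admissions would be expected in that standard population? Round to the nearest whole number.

1021

Age-specific rates per 100,000 for 2000: 176.10, 80.00, 52.31, 110.43, 135.07.
Expected influenza admissions = Σ (standard pop × age-specific rate ÷ 100,000)
= 81,100×176.10/100,000 + 169,300×80.00/100,000 + 243,600×52.31/100,000 + 285,000×110.43/100,000 + 222,800×135.07/100,000
= 142.82 + 135.44 + 127.42 + 314.72 + 300.94 = 1021.34.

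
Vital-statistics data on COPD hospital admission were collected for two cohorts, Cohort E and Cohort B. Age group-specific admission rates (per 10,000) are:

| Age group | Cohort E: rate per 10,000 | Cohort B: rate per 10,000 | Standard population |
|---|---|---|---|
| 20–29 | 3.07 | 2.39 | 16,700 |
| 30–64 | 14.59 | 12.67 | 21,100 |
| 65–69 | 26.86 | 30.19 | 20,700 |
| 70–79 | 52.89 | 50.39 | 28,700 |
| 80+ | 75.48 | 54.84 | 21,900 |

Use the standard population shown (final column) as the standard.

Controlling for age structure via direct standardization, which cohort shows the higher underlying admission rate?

Standard total = 109,100; weights = 0.1531, 0.1934, 0.1897, 0.2631, 0.2007.
Cohort E: 0.1531×3.07 + 0.1934×14.59 + 0.1897×26.86 + 0.2631×52.89 + 0.2007×75.48 = 37.4526 per 10,000.
Cohort B: 0.1531×2.39 + 0.1934×12.67 + 0.1897×30.19 + 0.2631×50.39 + 0.2007×54.84 = 32.8082 per 10,000.

Cohort E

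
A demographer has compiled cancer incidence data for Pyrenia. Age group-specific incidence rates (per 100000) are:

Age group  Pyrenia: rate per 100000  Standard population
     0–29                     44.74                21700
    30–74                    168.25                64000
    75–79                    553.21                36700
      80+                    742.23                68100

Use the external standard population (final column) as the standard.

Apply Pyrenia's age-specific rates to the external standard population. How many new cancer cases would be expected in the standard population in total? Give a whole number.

826

Expected new cancer cases = Σ (standard pop × age-specific rate ÷ 100000)
= 21700×44.74/100000 + 64000×168.25/100000 + 36700×553.21/100000 + 68100×742.23/100000
= 9.71 + 107.68 + 203.03 + 505.46 = 825.88.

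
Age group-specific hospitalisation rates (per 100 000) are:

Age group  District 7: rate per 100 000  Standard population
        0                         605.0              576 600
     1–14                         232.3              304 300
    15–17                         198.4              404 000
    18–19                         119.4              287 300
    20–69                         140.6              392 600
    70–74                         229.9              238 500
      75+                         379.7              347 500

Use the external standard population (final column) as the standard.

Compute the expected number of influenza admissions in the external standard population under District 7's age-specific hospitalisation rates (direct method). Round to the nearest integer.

7760

Expected influenza admissions = Σ (standard pop × age-specific rate ÷ 100 000)
= 576 600×605.0/100 000 + 304 300×232.3/100 000 + 404 000×198.4/100 000 + 287 300×119.4/100 000 + 392 600×140.6/100 000 + 238 500×229.9/100 000 + 347 500×379.7/100 000
= 3488.43 + 706.89 + 801.54 + 343.04 + 552.00 + 548.31 + 1319.46 = 7759.66.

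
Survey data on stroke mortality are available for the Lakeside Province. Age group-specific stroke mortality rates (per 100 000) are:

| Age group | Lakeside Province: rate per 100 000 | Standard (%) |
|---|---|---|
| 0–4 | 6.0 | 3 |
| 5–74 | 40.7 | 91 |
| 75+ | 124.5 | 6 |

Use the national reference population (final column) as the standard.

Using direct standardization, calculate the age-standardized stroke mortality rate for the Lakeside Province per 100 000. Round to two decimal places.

44.69

Standard weights: 0.03, 0.91, 0.06.
Standardized rate: 0.0300×6.0 + 0.9100×40.7 + 0.0600×124.5 = 44.6870 per 100 000.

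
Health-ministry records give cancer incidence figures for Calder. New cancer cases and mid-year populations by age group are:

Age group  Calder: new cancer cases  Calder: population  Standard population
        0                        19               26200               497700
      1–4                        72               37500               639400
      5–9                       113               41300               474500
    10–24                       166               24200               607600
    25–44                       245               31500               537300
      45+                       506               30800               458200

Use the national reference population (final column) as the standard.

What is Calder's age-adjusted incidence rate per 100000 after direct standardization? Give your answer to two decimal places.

583.61

Age-specific rates per 100000 for Calder: 72.52, 192.00, 273.61, 685.95, 777.78, 1642.86.
Standard total = 3214700; weights = 0.1548, 0.1989, 0.1476, 0.1890, 0.1671, 0.1425.
Standardized rate: 0.1548×72.52 + 0.1989×192.00 + 0.1476×273.61 + 0.1890×685.95 + 0.1671×777.78 + 0.1425×1642.86 = 583.6081 per 100000.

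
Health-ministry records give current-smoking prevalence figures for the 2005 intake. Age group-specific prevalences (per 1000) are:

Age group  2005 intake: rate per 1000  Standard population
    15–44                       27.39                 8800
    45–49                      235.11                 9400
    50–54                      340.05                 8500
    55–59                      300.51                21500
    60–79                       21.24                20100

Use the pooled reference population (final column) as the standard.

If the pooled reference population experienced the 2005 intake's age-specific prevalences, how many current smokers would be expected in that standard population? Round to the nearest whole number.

12229

Expected current smokers = Σ (standard pop × age-specific rate ÷ 1000)
= 8800×27.39/1000 + 9400×235.11/1000 + 8500×340.05/1000 + 21500×300.51/1000 + 20100×21.24/1000
= 241.03 + 2210.03 + 2890.43 + 6460.97 + 426.92 = 12229.38.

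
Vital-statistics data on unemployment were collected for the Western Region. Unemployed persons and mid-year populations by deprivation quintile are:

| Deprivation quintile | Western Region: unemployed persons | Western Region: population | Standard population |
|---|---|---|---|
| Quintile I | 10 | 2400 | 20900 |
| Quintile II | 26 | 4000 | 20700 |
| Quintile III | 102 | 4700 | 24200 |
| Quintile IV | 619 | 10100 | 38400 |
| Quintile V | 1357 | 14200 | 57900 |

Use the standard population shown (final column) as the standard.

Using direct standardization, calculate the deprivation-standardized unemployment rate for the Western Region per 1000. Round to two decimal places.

Deprivation-specific rates per 1000 for the Western Region: 4.167, 6.500, 21.702, 61.287, 95.563.
Standard total = 162100; weights = 0.1289, 0.1277, 0.1493, 0.2369, 0.3572.
Standardized rate: 0.1289×4.167 + 0.1277×6.500 + 0.1493×21.702 + 0.2369×61.287 + 0.3572×95.563 = 53.2595 per 1000.

53.26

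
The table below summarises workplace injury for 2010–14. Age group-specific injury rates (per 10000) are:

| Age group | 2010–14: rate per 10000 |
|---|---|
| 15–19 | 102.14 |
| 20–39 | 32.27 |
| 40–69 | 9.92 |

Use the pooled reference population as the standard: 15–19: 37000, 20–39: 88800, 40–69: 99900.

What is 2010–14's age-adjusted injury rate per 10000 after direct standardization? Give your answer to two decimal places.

33.83

Standard total = 225700; weights = 0.1639, 0.3934, 0.4426.
Standardized rate: 0.1639×102.14 + 0.3934×32.27 + 0.4426×9.92 = 33.8315 per 10000.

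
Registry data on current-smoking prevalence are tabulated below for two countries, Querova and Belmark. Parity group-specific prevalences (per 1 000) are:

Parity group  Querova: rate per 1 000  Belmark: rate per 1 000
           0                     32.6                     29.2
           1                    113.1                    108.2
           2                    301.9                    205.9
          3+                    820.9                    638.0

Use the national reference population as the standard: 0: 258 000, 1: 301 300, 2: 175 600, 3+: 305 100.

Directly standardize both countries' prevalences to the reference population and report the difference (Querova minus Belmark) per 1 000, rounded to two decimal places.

72.13

Standard total = 1 040 000; weights = 0.2481, 0.2897, 0.1688, 0.2934.
Querova: 0.2481×32.6 + 0.2897×113.1 + 0.1688×301.9 + 0.2934×820.9 = 332.6520 per 1 000.
Belmark: 0.2481×29.2 + 0.2897×108.2 + 0.1688×205.9 + 0.2934×638.0 = 260.5232 per 1 000.
Difference = 332.6520 − 260.5232 = 72.1288.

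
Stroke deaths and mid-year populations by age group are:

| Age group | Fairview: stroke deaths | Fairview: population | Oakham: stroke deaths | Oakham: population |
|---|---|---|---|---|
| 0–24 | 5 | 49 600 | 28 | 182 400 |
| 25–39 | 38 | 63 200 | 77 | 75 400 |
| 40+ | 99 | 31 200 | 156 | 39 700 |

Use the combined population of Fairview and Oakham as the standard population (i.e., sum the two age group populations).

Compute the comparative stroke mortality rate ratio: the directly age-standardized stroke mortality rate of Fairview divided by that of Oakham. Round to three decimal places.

Age-specific rates per 100 000 for Fairview: 10.08, 60.13, 317.31.
For Oakham: 15.35, 102.12, 392.95.
Combined standard total = 441 500; weights = 0.5255, 0.3139, 0.1606.
Fairview: 0.5255×10.08 + 0.3139×60.13 + 0.1606×317.31 = 75.1288 per 100 000.
Oakham: 0.5255×15.35 + 0.3139×102.12 + 0.1606×392.95 = 103.2287 per 100 000.
Ratio = 75.1288 ÷ 103.2287 = 0.72779.

0.728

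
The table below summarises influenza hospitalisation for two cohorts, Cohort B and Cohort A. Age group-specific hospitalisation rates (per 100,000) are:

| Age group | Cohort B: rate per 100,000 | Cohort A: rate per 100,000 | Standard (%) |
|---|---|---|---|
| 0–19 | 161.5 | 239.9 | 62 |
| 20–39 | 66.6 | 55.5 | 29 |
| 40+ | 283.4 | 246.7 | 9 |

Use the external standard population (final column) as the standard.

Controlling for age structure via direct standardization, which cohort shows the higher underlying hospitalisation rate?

Cohort A

Standard weights: 0.62, 0.29, 0.09.
Cohort B: 0.6200×161.5 + 0.2900×66.6 + 0.0900×283.4 = 144.9500 per 100,000.
Cohort A: 0.6200×239.9 + 0.2900×55.5 + 0.0900×246.7 = 187.0360 per 100,000.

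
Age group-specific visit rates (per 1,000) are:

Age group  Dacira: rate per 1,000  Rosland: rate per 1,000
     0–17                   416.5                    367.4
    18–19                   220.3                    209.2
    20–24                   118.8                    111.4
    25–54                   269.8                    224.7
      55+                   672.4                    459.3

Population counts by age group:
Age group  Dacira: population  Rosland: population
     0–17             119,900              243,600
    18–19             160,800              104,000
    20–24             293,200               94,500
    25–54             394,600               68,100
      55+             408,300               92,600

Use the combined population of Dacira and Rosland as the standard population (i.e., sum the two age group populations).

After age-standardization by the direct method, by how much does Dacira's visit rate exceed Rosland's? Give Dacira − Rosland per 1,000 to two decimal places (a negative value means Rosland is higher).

76.41

Combined standard total = 1,979,600; weights = 0.1836, 0.1338, 0.1958, 0.2337, 0.2530.
Dacira: 0.1836×416.5 + 0.1338×220.3 + 0.1958×118.8 + 0.2337×269.8 + 0.2530×672.4 = 362.4134 per 1,000.
Rosland: 0.1836×367.4 + 0.1338×209.2 + 0.1958×111.4 + 0.2337×224.7 + 0.2530×459.3 = 286.0012 per 1,000.
Difference = 362.4134 − 286.0012 = 76.4122.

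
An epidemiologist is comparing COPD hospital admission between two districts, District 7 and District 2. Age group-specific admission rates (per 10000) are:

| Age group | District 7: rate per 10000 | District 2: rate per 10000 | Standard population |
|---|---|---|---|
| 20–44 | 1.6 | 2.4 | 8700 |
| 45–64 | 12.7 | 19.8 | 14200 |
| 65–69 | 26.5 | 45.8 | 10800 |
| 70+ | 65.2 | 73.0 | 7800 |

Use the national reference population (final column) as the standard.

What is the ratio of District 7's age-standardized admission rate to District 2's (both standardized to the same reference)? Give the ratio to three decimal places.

0.724

Standard total = 41500; weights = 0.2096, 0.3422, 0.2602, 0.1880.
District 7: 0.2096×1.6 + 0.3422×12.7 + 0.2602×26.5 + 0.1880×65.2 = 23.8318 per 10000.
District 2: 0.2096×2.4 + 0.3422×19.8 + 0.2602×45.8 + 0.1880×73.0 = 32.9176 per 10000.
Ratio = 23.8318 ÷ 32.9176 = 0.72398.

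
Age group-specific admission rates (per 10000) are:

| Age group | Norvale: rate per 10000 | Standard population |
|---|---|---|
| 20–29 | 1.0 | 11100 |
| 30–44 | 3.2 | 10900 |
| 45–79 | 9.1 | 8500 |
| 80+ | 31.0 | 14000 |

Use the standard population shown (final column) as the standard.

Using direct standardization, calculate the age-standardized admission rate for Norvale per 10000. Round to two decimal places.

12.52

Standard total = 44500; weights = 0.2494, 0.2449, 0.1910, 0.3146.
Standardized rate: 0.2494×1.0 + 0.2449×3.2 + 0.1910×9.1 + 0.3146×31.0 = 12.5243 per 10000.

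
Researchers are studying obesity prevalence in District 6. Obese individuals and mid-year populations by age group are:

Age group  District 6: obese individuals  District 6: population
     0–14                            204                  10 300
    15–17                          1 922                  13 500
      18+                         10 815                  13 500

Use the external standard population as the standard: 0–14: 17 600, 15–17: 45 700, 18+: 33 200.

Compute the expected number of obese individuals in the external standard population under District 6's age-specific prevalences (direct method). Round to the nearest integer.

33452

Age-specific rates per 1 000 for District 6: 19.806, 142.370, 801.111.
Expected obese individuals = Σ (standard pop × age-specific rate ÷ 1 000)
= 17 600×19.806/1 000 + 45 700×142.370/1 000 + 33 200×801.111/1 000
= 348.58 + 6506.33 + 26596.89 = 33451.80.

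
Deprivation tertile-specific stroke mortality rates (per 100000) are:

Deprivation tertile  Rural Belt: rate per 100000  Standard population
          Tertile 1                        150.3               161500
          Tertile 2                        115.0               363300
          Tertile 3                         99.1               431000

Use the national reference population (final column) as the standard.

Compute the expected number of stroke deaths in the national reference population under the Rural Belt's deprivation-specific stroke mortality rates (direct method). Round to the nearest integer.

1088

Expected stroke deaths = Σ (standard pop × deprivation-specific rate ÷ 100000)
= 161500×150.3/100000 + 363300×115.0/100000 + 431000×99.1/100000
= 242.73 + 417.80 + 427.12 = 1087.65.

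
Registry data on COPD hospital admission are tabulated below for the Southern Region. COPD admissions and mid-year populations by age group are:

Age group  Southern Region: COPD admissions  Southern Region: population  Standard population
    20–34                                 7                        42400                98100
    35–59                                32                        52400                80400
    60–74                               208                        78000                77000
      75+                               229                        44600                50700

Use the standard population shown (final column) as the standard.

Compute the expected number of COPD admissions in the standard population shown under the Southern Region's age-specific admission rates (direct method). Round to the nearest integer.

Age-specific rates per 10000 for the Southern Region: 1.65, 6.11, 26.67, 51.35.
Expected COPD admissions = Σ (standard pop × age-specific rate ÷ 10000)
= 98100×1.65/10000 + 80400×6.11/10000 + 77000×26.67/10000 + 50700×51.35/10000
= 16.20 + 49.10 + 205.33 + 260.32 = 530.95.

531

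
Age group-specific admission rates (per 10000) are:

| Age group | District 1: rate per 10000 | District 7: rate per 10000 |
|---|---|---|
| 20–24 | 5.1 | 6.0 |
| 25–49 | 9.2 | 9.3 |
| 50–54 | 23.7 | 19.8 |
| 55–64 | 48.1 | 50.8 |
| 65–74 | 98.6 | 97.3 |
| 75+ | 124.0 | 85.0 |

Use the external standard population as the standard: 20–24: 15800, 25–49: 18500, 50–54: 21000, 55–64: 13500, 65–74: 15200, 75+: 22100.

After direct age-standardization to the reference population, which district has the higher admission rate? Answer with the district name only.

District 1

Standard total = 106100; weights = 0.1489, 0.1744, 0.1979, 0.1272, 0.1433, 0.2083.
District 1: 0.1489×5.1 + 0.1744×9.2 + 0.1979×23.7 + 0.1272×48.1 + 0.1433×98.6 + 0.2083×124.0 = 53.1287 per 10000.
District 7: 0.1489×6.0 + 0.1744×9.3 + 0.1979×19.8 + 0.1272×50.8 + 0.1433×97.3 + 0.2083×85.0 = 44.5420 per 10000.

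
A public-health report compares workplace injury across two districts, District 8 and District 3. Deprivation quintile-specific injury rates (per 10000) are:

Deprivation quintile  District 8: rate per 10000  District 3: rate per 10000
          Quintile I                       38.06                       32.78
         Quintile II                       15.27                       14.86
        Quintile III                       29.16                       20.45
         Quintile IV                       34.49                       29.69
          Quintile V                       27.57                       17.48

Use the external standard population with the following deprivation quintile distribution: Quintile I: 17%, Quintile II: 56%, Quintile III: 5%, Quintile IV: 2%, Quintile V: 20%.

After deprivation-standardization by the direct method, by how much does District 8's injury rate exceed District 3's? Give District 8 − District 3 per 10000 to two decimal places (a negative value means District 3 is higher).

3.68

Standard weights: 0.17, 0.56, 0.05, 0.02, 0.20.
District 8: 0.1700×38.06 + 0.5600×15.27 + 0.0500×29.16 + 0.0200×34.49 + 0.2000×27.57 = 22.6832 per 10000.
District 3: 0.1700×32.78 + 0.5600×14.86 + 0.0500×20.45 + 0.0200×29.69 + 0.2000×17.48 = 19.0065 per 10000.
Difference = 22.6832 − 19.0065 = 3.6767.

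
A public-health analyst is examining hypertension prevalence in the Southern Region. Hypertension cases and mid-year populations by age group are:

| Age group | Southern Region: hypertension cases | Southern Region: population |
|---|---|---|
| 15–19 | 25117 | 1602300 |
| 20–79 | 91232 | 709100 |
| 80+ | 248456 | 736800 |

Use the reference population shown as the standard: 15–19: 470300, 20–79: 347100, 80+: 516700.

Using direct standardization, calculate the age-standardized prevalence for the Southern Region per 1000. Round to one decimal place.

169.6

Age-specific rates per 1000 for the Southern Region: 15.676, 128.659, 337.210.
Standard total = 1334100; weights = 0.3525, 0.2602, 0.3873.
Standardized rate: 0.3525×15.676 + 0.2602×128.659 + 0.3873×337.210 = 169.6019 per 1000.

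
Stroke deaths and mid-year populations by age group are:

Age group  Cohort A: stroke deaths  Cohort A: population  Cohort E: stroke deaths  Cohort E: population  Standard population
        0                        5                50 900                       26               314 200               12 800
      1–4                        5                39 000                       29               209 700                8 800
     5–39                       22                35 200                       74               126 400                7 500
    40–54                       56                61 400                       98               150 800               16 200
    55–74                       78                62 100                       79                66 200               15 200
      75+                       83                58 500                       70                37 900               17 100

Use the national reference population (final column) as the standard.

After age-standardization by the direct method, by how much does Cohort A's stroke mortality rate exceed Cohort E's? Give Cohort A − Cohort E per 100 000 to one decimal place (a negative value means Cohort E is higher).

Age-specific rates per 100 000 for Cohort A: 9.82, 12.82, 62.50, 91.21, 125.60, 141.88.
For Cohort E: 8.27, 13.83, 58.54, 64.99, 119.34, 184.70.
Standard total = 77 600; weights = 0.1649, 0.1134, 0.0966, 0.2088, 0.1959, 0.2204.
Cohort A: 0.1649×9.82 + 0.1134×12.82 + 0.0966×62.50 + 0.2088×91.21 + 0.1959×125.60 + 0.2204×141.88 = 84.0227 per 100 000.
Cohort E: 0.1649×8.27 + 0.1134×13.83 + 0.0966×58.54 + 0.2088×64.99 + 0.1959×119.34 + 0.2204×184.70 = 86.2332 per 100 000.
Difference = 84.0227 − 86.2332 = -2.2104.

-2.2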